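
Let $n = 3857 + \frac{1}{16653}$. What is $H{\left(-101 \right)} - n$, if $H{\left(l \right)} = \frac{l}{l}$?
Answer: $- \frac{64213969}{16653} \approx -3856.0$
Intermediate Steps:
$H{\left(l \right)} = 1$
$n = \frac{64230622}{16653}$ ($n = 3857 + \frac{1}{16653} = \frac{64230622}{16653} \approx 3857.0$)
$H{\left(-101 \right)} - n = 1 - \frac{64230622}{16653} = - \frac{64213969}{16653}$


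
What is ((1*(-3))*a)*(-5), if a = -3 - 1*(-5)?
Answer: 30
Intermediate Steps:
a = 2 (a = -3 + 5 = 2)
((1*(-3))*a)*(-5) = ((1*(-3))*2)*(-5) = -3*2*(-5) = -6*(-5) = 30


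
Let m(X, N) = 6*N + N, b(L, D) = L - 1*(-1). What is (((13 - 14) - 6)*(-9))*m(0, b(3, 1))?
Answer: 1764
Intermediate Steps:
b(L, D) = 1 + L (b(L, D) = L + 1 = 1 + L)
m(X, N) = 7*N
(((13 - 14) - 6)*(-9))*m(0, b(3, 1)) = (((13 - 14) - 6)*(-9))*(7*(1 + 3)) = ((-1 - 6)*(-9))*(7*4) = -7*(-9)*28 = 63*28 = 1764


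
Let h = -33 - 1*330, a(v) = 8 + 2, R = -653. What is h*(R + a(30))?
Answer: 233409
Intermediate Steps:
a(v) = 10
h = -363 (h = -33 - 330 = -363)
h*(R + a(30)) = -363*(-653 + 10) = -363*(-643) = 233409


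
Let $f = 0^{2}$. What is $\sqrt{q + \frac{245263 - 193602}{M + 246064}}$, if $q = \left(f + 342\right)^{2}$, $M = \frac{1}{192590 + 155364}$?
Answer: $\frac{\sqrt{857418436613539280460126894}}{85618953057} \approx 342.0$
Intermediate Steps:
$f = 0$
$M = \frac{1}{347954} \approx 2.8739 \cdot 10^{-6}$
$q = 116964$ ($q = \left(0 + 342\right)^{2} = 342^{2} = 116964$)
$\sqrt{q + \frac{245263 - 193602}{M + 246064}} = \sqrt{116964 + \frac{245263 - 193602}{\frac{1}{347954} + 246064}} = \sqrt{116964 + \frac{51661}{\frac{85618953057}{347954}}} = \sqrt{116964 + 51661 \cdot \frac{347954}{85618953057}} = \sqrt{116964 + \frac{17975651594}{85618953057}} = \sqrt{\frac{10014353201010542}{85618953057}} = \frac{\sqrt{857418436613539280460126894}}{85618953057}$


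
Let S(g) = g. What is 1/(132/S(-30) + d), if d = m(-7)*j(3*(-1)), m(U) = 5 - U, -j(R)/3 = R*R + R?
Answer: -5/1102 ≈ -0.0045372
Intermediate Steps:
j(R) = -3*R - 3*R**2 (j(R) = -3*(R*R + R) = -3*(R**2 + R) = -3*(R + R**2) = -3*R - 3*R**2)
d = -216 (d = (5 - 1*(-7))*(-3*3*(-1)*(1 + 3*(-1))) = (5 + 7)*(-3*(-3)*(1 - 3)) = 12*(-3*(-3)*(-2)) = 12*(-18) = -216)
1/(132/S(-30) + d) = 1/(132/(-30) - 216) = 1/(132*(-1/30) - 216) = 1/(-22/5 - 216) = 1/(-1102/5) = -5/1102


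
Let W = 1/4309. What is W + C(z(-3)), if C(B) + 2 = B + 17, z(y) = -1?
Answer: 60327/4309 ≈ 14.000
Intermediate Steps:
W = 1/4309 ≈ 0.00023207
C(B) = 15 + B (C(B) = -2 + (B + 17) = -2 + (17 + B) = 15 + B)
W + C(z(-3)) = 1/4309 + (15 - 1) = 1/4309 + 14 = 60327/4309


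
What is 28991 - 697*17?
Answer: 17142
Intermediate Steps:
28991 - 697*17 = 28991 - 1*11849 = 28991 - 11849 = 17142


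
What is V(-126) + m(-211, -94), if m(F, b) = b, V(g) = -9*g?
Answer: 1040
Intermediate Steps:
V(-126) + m(-211, -94) = -9*(-126) - 94 = 1134 - 94 = 1040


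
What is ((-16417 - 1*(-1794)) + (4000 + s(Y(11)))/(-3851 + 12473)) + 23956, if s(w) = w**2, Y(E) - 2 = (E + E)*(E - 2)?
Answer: 40256563/4311 ≈ 9338.1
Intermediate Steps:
Y(E) = 2 + 2*E*(-2 + E) (Y(E) = 2 + (E + E)*(E - 2) = 2 + (2*E)*(-2 + E) = 2 + 2*E*(-2 + E))
((-16417 - 1*(-1794)) + (4000 + s(Y(11)))/(-3851 + 12473)) + 23956 = ((-16417 - 1*(-1794)) + (4000 + (2 - 4*11 + 2*11**2)**2)/(-3851 + 12473)) + 23956 = ((-16417 + 1794) + (4000 + (2 - 44 + 2*121)**2)/8622) + 23956 = (-14623 + (4000 + (2 - 44 + 242)**2)*(1/8622)) + 23956 = (-14623 + (4000 + 200**2)*(1/8622)) + 23956 = (-14623 + (4000 + 40000)*(1/8622)) + 23956 = (-14623 + 44000*(1/8622)) + 23956 = (-14623 + 22000/4311) + 23956 = -63017753/4311 + 23956 = 40256563/4311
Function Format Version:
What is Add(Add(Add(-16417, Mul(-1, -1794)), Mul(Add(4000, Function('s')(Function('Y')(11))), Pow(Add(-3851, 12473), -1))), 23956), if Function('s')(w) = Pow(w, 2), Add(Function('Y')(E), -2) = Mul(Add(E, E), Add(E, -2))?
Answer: Rational(40256563, 4311) ≈ 9338.1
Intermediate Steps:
Function('Y')(E) = Add(2, Mul(2, E, Add(-2, E))) (Function('Y')(E) = Add(2, Mul(Add(E, E), Add(E, -2))) = Add(2, Mul(Mul(2, E), Add(-2, E))) = Add(2, Mul(2, E, Add(-2, E))))
Add(Add(Add(-16417, Mul(-1, -1794)), Mul(Add(4000, Function('s')(Function('Y')(11))), Pow(Add(-3851, 12473), -1))), 23956) = Add(Add(Add(-16417, Mul(-1, -1794)), Mul(Add(4000, Pow(Add(2, Mul(-4, 11), Mul(2, Pow(11, 2))), 2)), Pow(Add(-3851, 12473), -1))), 23956) = Add(Add(Add(-16417, 1794), Mul(Add(4000, Pow(Add(2, -44, Mul(2, 121)), 2)), Pow(8622, -1))), 23956) = Add(Add(-14623, Mul(Add(4000, Pow(Add(2, -44, 242), 2)), Rational(1, 8622))), 23956) = Add(Add(-14623, Mul(Add(4000, Pow(200, 2)), Rational(1, 8622))), 23956) = Add(Add(-14623, Mul(Add(4000, 40000), Rational(1, 8622))), 23956) = Add(Add(-14623, Mul(44000, Rational(1, 8622))), 23956) = Add(Add(-14623, Rational(22000, 4311)), 23956) = Add(Rational(-63017753, 4311), 23956) = Rational(40256563, 4311)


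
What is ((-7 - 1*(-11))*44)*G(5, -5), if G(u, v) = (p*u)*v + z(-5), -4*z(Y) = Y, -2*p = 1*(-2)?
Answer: -4180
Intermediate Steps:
p = 1 (p = -(-2)/2 = -1/2*(-2) = 1)
z(Y) = -Y/4
G(u, v) = 5/4 + u*v (G(u, v) = (1*u)*v - 1/4*(-5) = u*v + 5/4 = 5/4 + u*v)
((-7 - 1*(-11))*44)*G(5, -5) = ((-7 - 1*(-11))*44)*(5/4 + 5*(-5)) = ((-7 + 11)*44)*(5/4 - 25) = (4*44)*(-95/4) = 176*(-95/4) = -4180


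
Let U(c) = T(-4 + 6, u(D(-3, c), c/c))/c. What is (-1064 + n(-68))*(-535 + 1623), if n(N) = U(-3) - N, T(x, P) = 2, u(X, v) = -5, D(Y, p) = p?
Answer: -3253120/3 ≈ -1.0844e+6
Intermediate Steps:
U(c) = 2/c
n(N) = -2/3 - N (n(N) = 2/(-3) - N = 2*(-1/3) - N = -2/3 - N)
(-1064 + n(-68))*(-535 + 1623) = (-1064 + (-2/3 - 1*(-68)))*(-535 + 1623) = (-1064 + (-2/3 + 68))*1088 = (-1064 + 202/3)*1088 = -2990/3*1088 = -3253120/3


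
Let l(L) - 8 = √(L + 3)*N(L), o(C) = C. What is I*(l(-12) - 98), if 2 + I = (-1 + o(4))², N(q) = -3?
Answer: -630 - 63*I ≈ -630.0 - 63.0*I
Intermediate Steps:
l(L) = 8 - 3*√(3 + L) (l(L) = 8 + √(L + 3)*(-3) = 8 + √(3 + L)*(-3) = 8 - 3*√(3 + L))
I = 7 (I = -2 + (-1 + 4)² = -2 + 3² = -2 + 9 = 7)
I*(l(-12) - 98) = 7*((8 - 3*√(3 - 12)) - 98) = 7*((8 - 9*I) - 98) = 7*(-90 - 9*I) = -630 - 63*I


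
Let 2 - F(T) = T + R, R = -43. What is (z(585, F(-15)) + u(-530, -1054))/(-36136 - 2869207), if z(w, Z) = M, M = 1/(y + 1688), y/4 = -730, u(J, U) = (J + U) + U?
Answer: 3250017/3579382576 ≈ 0.00090798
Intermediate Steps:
u(J, U) = J + 2*U
y = -2920 (y = 4*(-730) = -2920)
F(T) = 45 - T (F(T) = 2 - (T - 43) = 2 - (-43 + T) = 2 + (43 - T) = 45 - T)
M = -1/1232 (M = 1/(-2920 + 1688) = 1/(-1232) = -1/1232 ≈ -0.00081169)
z(w, Z) = -1/1232
(z(585, F(-15)) + u(-530, -1054))/(-36136 - 2869207) = (-1/1232 + (-530 + 2*(-1054)))/(-36136 - 2869207) = (-1/1232 + (-530 - 2108))/(-2905343) = (-1/1232 - 2638)*(-1/2905343) = -3250017/1232*(-1/2905343) = 3250017/3579382576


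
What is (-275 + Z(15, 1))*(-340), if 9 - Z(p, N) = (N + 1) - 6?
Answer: 89080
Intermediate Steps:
Z(p, N) = 14 - N (Z(p, N) = 9 - ((N + 1) - 6) = 9 - ((1 + N) - 6) = 9 - (-5 + N) = 9 + (5 - N) = 14 - N)
(-275 + Z(15, 1))*(-340) = (-275 + (14 - 1*1))*(-340) = (-275 + (14 - 1))*(-340) = (-275 + 13)*(-340) = -262*(-340) = 89080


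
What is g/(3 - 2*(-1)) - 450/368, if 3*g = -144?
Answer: -9957/920 ≈ -10.823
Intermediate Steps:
g = -48 (g = (⅓)*(-144) = -48)
g/(3 - 2*(-1)) - 450/368 = -48/(3 - 2*(-1)) - 450/368 = -48/(3 + 2) - 450*1/368 = -48/5 - 225/184 = -9957/920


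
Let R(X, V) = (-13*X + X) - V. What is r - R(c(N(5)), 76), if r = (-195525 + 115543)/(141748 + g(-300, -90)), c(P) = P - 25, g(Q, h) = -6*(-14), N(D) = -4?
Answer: -19329143/70916 ≈ -272.56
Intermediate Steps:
g(Q, h) = 84
c(P) = -25 + P
R(X, V) = -V - 12*X (R(X, V) = -12*X - V = -V - 12*X)
r = -39991/70916 (r = (-195525 + 115543)/(141748 + 84) = -79982/141832 = -79982*1/141832 = -39991/70916 ≈ -0.56392)
r - R(c(N(5)), 76) = -39991/70916 - (-1*76 - 12*(-25 - 4)) = -39991/70916 - (-76 - 12*(-29)) = -39991/70916 - (-76 + 348) = -39991/70916 - 1*272 = -39991/70916 - 272 = -19329143/70916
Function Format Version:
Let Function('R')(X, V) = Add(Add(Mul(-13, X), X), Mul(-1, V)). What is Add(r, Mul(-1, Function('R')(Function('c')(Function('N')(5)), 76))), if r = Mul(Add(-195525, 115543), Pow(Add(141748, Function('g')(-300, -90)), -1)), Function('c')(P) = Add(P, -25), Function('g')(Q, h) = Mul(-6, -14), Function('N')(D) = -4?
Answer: Rational(-19329143, 70916) ≈ -272.56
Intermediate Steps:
Function('g')(Q, h) = 84
Function('c')(P) = Add(-25, P)
Function('R')(X, V) = Add(Mul(-1, V), Mul(-12, X)) (Function('R')(X, V) = Add(Mul(-12, X), Mul(-1, V)) = Add(Mul(-1, V), Mul(-12, X)))
r = Rational(-39991, 70916) (r = Mul(Add(-195525, 115543), Pow(Add(141748, 84), -1)) = Mul(-79982, Pow(141832, -1)) = Mul(-79982, Rational(1, 141832)) = Rational(-39991, 70916) ≈ -0.56392)
Add(r, Mul(-1, Function('R')(Function('c')(Function('N')(5)), 76))) = Add(Rational(-39991, 70916), Mul(-1, Add(Mul(-1, 76), Mul(-12, Add(-25, -4))))) = Add(Rational(-39991, 70916), Mul(-1, Add(-76, Mul(-12, -29)))) = Add(Rational(-39991, 70916), Mul(-1, Add(-76, 348))) = Add(Rational(-39991, 70916), Mul(-1, 272)) = Add(Rational(-39991, 70916), -272) = Rational(-19329143, 70916)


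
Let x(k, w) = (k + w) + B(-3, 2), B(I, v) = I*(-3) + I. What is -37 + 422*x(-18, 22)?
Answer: 4183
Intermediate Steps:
B(I, v) = -2*I (B(I, v) = -3*I + I = -2*I)
x(k, w) = 6 + k + w (x(k, w) = (k + w) - 2*(-3) = (k + w) + 6 = 6 + k + w)
-37 + 422*x(-18, 22) = -37 + 422*(6 - 18 + 22) = -37 + 422*10 = -37 + 4220 = 4183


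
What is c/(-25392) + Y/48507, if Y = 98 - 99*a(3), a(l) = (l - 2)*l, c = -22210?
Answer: 7770199/8925288 ≈ 0.87058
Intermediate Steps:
a(l) = l*(-2 + l) (a(l) = (-2 + l)*l = l*(-2 + l))
Y = -199 (Y = 98 - 297*(-2 + 3) = 98 - 297 = -199)
c/(-25392) + Y/48507 = -22210/(-25392) - 199/48507 = -22210*(-1/25392) - 199*1/48507 = 11105/12696 - 199/48507 = 7770199/8925288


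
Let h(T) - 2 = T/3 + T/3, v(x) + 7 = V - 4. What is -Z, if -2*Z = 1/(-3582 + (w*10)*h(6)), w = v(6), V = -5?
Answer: -1/9084 ≈ -0.00011008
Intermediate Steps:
v(x) = -16 (v(x) = -7 + (-5 - 4) = -7 - 9 = -16)
w = -16
h(T) = 2 + 2*T/3 (h(T) = 2 + (T/3 + T/3) = 2 + 2*T/3)
Z = 1/9084 (Z = -1/(2*(-3582 + (-16*10)*(2 + (⅔)*6))) = -1/(2*(-3582 - 160*(2 + 4))) = -1/(2*(-3582 - 160*6)) = -1/(2*(-3582 - 960)) = -½/(-4542) = -½*(-1/4542) = 1/9084 ≈ 0.00011008)
-Z = -1*1/9084 = -1/9084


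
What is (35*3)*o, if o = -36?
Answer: -3780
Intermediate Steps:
(35*3)*o = (35*3)*(-36) = 105*(-36) = -3780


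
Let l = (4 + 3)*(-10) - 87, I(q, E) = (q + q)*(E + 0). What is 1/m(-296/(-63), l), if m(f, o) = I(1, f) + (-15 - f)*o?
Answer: 21/65143 ≈ 0.00032237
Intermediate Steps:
I(q, E) = 2*E*q (I(q, E) = (2*q)*E = 2*E*q)
l = -157 (l = 7*(-10) - 87 = -70 - 87 = -157)
m(f, o) = 2*f + o*(-15 - f) (m(f, o) = 2*f*1 + (-15 - f)*o = 2*f + o*(-15 - f))
1/m(-296/(-63), l) = 1/(-15*(-157) + 2*(-296/(-63)) - 1*(-296/(-63))*(-157)) = 1/(2355 + 2*(-296*(-1/63)) - 1*(-296*(-1/63))*(-157)) = 1/(2355 + 2*(296/63) - 1*296/63*(-157)) = 1/(2355 + 592/63 + 46472/63) = 1/(65143/21) = 21/65143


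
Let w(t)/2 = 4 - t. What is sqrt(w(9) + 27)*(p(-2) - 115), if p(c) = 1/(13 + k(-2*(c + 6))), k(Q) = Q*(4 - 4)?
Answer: -1494*sqrt(17)/13 ≈ -473.84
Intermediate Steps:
k(Q) = 0 (k(Q) = Q*0 = 0)
p(c) = 1/13 (p(c) = 1/(13 + 0) = 1/13)
w(t) = 8 - 2*t (w(t) = 2*(4 - t) = 8 - 2*t)
sqrt(w(9) + 27)*(p(-2) - 115) = sqrt((8 - 2*9) + 27)*(1/13 - 115) = sqrt((8 - 18) + 27)*(-1494/13) = sqrt(-10 + 27)*(-1494/13) = sqrt(17)*(-1494/13) = -1494*sqrt(17)/13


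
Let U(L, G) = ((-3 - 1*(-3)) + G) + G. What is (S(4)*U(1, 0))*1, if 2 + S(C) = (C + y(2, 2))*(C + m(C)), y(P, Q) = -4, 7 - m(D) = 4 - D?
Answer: 0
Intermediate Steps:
U(L, G) = 2*G (U(L, G) = ((-3 + 3) + G) + G = (0 + G) + G = G + G = 2*G)
m(D) = 3 + D (m(D) = 7 - (4 - D) = 7 + (-4 + D) = 3 + D)
S(C) = -2 + (-4 + C)*(3 + 2*C) (S(C) = -2 + (C - 4)*(C + (3 + C)) = -2 + (-4 + C)*(3 + 2*C))
(S(4)*U(1, 0))*1 = ((-14 - 5*4 + 2*4**2)*(2*0))*1 = ((-14 - 20 + 2*16)*0)*1 = ((-14 - 20 + 32)*0)*1 = -2*0*1 = 0*1 = 0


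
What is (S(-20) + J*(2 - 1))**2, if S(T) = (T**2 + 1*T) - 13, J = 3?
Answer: 136900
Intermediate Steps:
S(T) = -13 + T + T**2 (S(T) = (T**2 + T) - 13 = (T + T**2) - 13 = -13 + T + T**2)
(S(-20) + J*(2 - 1))**2 = ((-13 - 20 + (-20)**2) + 3*(2 - 1))**2 = ((-13 - 20 + 400) + 3*1)**2 = (367 + 3)**2 = 370**2 = 136900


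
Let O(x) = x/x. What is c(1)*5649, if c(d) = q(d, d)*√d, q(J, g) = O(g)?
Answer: 5649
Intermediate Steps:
O(x) = 1
q(J, g) = 1
c(d) = √d (c(d) = 1*√d = √d)
c(1)*5649 = √1*5649 = 1*5649 = 5649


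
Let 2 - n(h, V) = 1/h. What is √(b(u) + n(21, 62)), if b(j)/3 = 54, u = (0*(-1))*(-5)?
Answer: √72303/21 ≈ 12.804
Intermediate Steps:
n(h, V) = 2 - 1/h
u = 0 (u = 0*(-5) = 0)
b(j) = 162 (b(j) = 3*54 = 162)
√(b(u) + n(21, 62)) = √(162 + (2 - 1/21)) = √(162 + 41/21) = √(3443/21) = √72303/21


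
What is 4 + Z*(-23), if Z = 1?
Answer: -19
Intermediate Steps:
4 + Z*(-23) = 4 + 1*(-23) = 4 - 23 = -19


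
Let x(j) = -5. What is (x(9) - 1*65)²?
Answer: 4900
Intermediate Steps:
(x(9) - 1*65)² = (-5 - 1*65)² = (-5 - 65)² = (-70)² = 4900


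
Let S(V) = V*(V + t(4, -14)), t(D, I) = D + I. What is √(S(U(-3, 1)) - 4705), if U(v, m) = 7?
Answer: I*√4726 ≈ 68.746*I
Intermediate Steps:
S(V) = V*(-10 + V) (S(V) = V*(V + (4 - 14)) = V*(V - 10) = V*(-10 + V))
√(S(U(-3, 1)) - 4705) = √(7*(-10 + 7) - 4705) = √(7*(-3) - 4705) = √(-21 - 4705) = √(-4726) = I*√4726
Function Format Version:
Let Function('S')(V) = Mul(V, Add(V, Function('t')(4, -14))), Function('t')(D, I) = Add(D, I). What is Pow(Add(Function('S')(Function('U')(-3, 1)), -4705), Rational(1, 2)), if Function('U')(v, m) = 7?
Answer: Mul(I, Pow(4726, Rational(1, 2))) ≈ Mul(68.746, I)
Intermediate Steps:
Function('S')(V) = Mul(V, Add(-10, V)) (Function('S')(V) = Mul(V, Add(V, Add(4, -14))) = Mul(V, Add(V, -10)) = Mul(V, Add(-10, V)))
Pow(Add(Function('S')(Function('U')(-3, 1)), -4705), Rational(1, 2)) = Pow(Add(Mul(7, Add(-10, 7)), -4705), Rational(1, 2)) = Pow(Add(Mul(7, -3), -4705), Rational(1, 2)) = Pow(Add(-21, -4705), Rational(1, 2)) = Pow(-4726, Rational(1, 2)) = Mul(I, Pow(4726, Rational(1, 2)))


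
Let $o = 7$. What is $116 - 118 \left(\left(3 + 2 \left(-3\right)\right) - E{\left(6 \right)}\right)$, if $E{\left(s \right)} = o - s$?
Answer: $588$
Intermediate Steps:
$E{\left(s \right)} = 7 - s$
$116 - 118 \left(\left(3 + 2 \left(-3\right)\right) - E{\left(6 \right)}\right) = 116 - 118 \left(\left(3 + 2 \left(-3\right)\right) - \left(7 - 6\right)\right) = 116 - 118 \left(\left(3 - 6\right) - \left(7 - 6\right)\right) = 116 - 118 \left(-3 - 1\right) = 116 - -472 = 116 + 472 = 588$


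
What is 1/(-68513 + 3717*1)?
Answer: -1/64796 ≈ -1.5433e-5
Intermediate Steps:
1/(-68513 + 3717*1) = 1/(-68513 + 3717) = 1/(-64796) = -1/64796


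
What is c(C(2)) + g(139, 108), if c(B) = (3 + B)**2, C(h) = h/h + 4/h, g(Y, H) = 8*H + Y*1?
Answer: 1039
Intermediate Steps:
g(Y, H) = Y + 8*H (g(Y, H) = 8*H + Y = Y + 8*H)
C(h) = 1 + 4/h
c(C(2)) + g(139, 108) = (3 + (4 + 2)/2)**2 + (139 + 8*108) = (3 + (1/2)*6)**2 + (139 + 864) = (3 + 3)**2 + 1003 = 6**2 + 1003 = 36 + 1003 = 1039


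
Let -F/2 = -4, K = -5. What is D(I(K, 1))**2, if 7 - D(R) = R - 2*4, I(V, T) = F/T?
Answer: 49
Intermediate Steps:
F = 8 (F = -2*(-4) = 8)
I(V, T) = 8/T
D(R) = 15 - R (D(R) = 7 - (R - 2*4) = 7 - (R - 8) = 7 - (-8 + R) = 7 + (8 - R) = 15 - R)
D(I(K, 1))**2 = (15 - 8/1)**2 = (15 - 8)**2 = 7**2 = 49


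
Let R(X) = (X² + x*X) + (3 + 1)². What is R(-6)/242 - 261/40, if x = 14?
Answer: -32221/4840 ≈ -6.6572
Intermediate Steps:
R(X) = 16 + X² + 14*X (R(X) = (X² + 14*X) + (3 + 1)² = (X² + 14*X) + 4² = (X² + 14*X) + 16 = 16 + X² + 14*X)
R(-6)/242 - 261/40 = (16 + (-6)² + 14*(-6))/242 - 261/40 = (16 + 36 - 84)*(1/242) - 261*1/40 = -32*1/242 - 261/40 = -16/121 - 261/40 = -32221/4840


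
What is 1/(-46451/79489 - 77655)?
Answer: -79489/6172764746 ≈ -1.2877e-5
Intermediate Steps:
1/(-46451/79489 - 77655) = 1/(-6172764746/79489) = -79489/6172764746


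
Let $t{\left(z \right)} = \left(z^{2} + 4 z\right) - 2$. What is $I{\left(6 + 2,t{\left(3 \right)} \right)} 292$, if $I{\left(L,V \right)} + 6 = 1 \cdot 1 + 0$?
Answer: $-1460$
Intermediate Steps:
$t{\left(z \right)} = -2 + z^{2} + 4 z$
$I{\left(L,V \right)} = -5$ ($I{\left(L,V \right)} = -6 + \left(1 \cdot 1 + 0\right) = -6 + \left(1 + 0\right) = -6 + 1 = -5$)
$I{\left(6 + 2,t{\left(3 \right)} \right)} 292 = \left(-5\right) 292 = -1460$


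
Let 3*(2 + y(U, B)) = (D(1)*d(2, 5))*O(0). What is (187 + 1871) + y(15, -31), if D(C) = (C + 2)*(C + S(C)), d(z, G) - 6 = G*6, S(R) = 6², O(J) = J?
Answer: 2056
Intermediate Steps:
S(R) = 36
d(z, G) = 6 + 6*G (d(z, G) = 6 + G*6 = 6 + 6*G)
D(C) = (2 + C)*(36 + C) (D(C) = (C + 2)*(C + 36) = (2 + C)*(36 + C))
y(U, B) = -2 (y(U, B) = -2 + (((72 + 1² + 38*1)*(6 + 6*5))*0)/3 = -2 + (((72 + 1 + 38)*(6 + 30))*0)/3 = -2 + ((111*36)*0)/3 = -2 + (3996*0)/3 = -2 + (⅓)*0 = -2 + 0 = -2)
(187 + 1871) + y(15, -31) = (187 + 1871) - 2 = 2058 - 2 = 2056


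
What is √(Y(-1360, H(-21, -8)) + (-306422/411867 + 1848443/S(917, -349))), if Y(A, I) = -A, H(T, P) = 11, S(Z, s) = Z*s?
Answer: √2612840652918491778215587/43937010537 ≈ 36.790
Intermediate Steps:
√(Y(-1360, H(-21, -8)) + (-306422/411867 + 1848443/S(917, -349))) = √(-1*(-1360) + (-306422/411867 + 1848443/((917*(-349))))) = √(1360 + (-306422*1/411867 + 1848443/(-320033))) = √(1360 + (-306422/411867 + 1848443*(-1/320033))) = √(1360 + (-306422/411867 - 1848443/320033)) = √(1360 - 859377825007/131811031611) = √(178403625165953/131811031611) = √2612840652918491778215587/43937010537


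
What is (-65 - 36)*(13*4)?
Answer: -5252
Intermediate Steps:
(-65 - 36)*(13*4) = -101*52 = -5252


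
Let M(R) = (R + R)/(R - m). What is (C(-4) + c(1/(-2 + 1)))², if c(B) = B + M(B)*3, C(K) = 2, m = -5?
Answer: ¼ ≈ 0.25000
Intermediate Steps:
M(R) = 2*R/(5 + R) (M(R) = (R + R)/(R - 1*(-5)) = (2*R)/(R + 5) = (2*R)/(5 + R) = 2*R/(5 + R))
c(B) = B + 6*B/(5 + B) (c(B) = B + (2*B/(5 + B))*3 = B + 6*B/(5 + B))
(C(-4) + c(1/(-2 + 1)))² = (2 + (11 + 1/(-2 + 1))/((-2 + 1)*(5 + 1/(-2 + 1))))² = (2 + (11 + 1/(-1))/((-1)*(5 + 1/(-1))))² = (2 - (11 - 1)/(5 - 1))² = (2 - 1*10/4)² = (2 - 1*¼*10)² = (2 - 5/2)² = (-½)² = ¼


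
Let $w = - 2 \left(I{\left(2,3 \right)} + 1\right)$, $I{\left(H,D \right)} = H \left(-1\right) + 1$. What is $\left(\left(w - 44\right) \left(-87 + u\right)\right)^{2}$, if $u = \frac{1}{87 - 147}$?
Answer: $\frac{3298319761}{225} \approx 1.4659 \cdot 10^{7}$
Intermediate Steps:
$I{\left(H,D \right)} = 1 - H$ ($I{\left(H,D \right)} = - H + 1 = 1 - H$)
$w = 0$ ($w = - 2 \left(\left(1 - 2\right) + 1\right) = - 2 \left(-1 + 1\right) = \left(-2\right) 0 = 0$)
$u = - \frac{1}{60}$ ($u = \frac{1}{-60} = - \frac{1}{60} \approx -0.016667$)
$\left(\left(w - 44\right) \left(-87 + u\right)\right)^{2} = \left(\left(0 - 44\right) \left(-87 - \frac{1}{60}\right)\right)^{2} = \left(\left(-44\right) \left(- \frac{5221}{60}\right)\right)^{2} = \left(\frac{57431}{15}\right)^{2} = \frac{3298319761}{225}$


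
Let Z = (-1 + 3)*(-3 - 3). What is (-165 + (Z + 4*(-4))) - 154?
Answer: -347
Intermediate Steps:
Z = -12 (Z = 2*(-6) = -12)
(-165 + (Z + 4*(-4))) - 154 = (-165 + (-12 + 4*(-4))) - 154 = (-165 + (-12 - 16)) - 154 = (-165 - 28) - 154 = -193 - 154 = -347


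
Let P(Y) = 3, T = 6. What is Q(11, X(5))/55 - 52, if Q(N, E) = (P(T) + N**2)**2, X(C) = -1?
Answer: 12516/55 ≈ 227.56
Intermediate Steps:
Q(N, E) = (3 + N**2)**2
Q(11, X(5))/55 - 52 = (3 + 11**2)**2/55 - 52 = (3 + 121)**2*(1/55) - 52 = 124**2*(1/55) - 52 = 15376*(1/55) - 52 = 15376/55 - 52 = 12516/55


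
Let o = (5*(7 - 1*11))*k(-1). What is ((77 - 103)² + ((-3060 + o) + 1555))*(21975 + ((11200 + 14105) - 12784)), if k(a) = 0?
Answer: -28597184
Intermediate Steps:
o = 0 (o = (5*(7 - 1*11))*0 = (5*(7 - 11))*0 = (5*(-4))*0 = -20*0 = 0)
((77 - 103)² + ((-3060 + o) + 1555))*(21975 + ((11200 + 14105) - 12784)) = ((77 - 103)² + ((-3060 + 0) + 1555))*(21975 + ((11200 + 14105) - 12784)) = ((-26)² + (-3060 + 1555))*(21975 + (25305 - 12784)) = (676 - 1505)*(21975 + 12521) = -829*34496 = -28597184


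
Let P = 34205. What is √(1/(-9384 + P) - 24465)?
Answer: 2*I*√3768111777061/24821 ≈ 156.41*I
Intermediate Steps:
√(1/(-9384 + P) - 24465) = √(1/(-9384 + 34205) - 24465) = √(1/24821 - 24465) = √(-607245764/24821) = 2*I*√3768111777061/24821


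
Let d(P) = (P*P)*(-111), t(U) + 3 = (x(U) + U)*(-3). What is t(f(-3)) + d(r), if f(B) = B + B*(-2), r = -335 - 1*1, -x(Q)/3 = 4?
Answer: -12531432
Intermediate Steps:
x(Q) = -12 (x(Q) = -3*4 = -12)
r = -336 (r = -335 - 1 = -336)
f(B) = -B (f(B) = B - 2*B = -B)
t(U) = 33 - 3*U (t(U) = -3 + (-12 + U)*(-3) = -3 + (36 - 3*U) = 33 - 3*U)
d(P) = -111*P**2 (d(P) = P**2*(-111) = -111*P**2)
t(f(-3)) + d(r) = (33 - (-3)*(-3)) - 111*(-336)**2 = (33 - 3*3) - 111*112896 = (33 - 9) - 12531456 = 24 - 12531456 = -12531432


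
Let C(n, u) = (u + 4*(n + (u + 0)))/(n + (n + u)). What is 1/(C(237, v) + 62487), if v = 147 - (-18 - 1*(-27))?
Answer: 34/2124649 ≈ 1.6003e-5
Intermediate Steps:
v = 138 (v = 147 - (-18 + 27) = 147 - 1*9 = 147 - 9 = 138)
C(n, u) = (4*n + 5*u)/(u + 2*n) (C(n, u) = (u + 4*(n + u))/(u + 2*n) = (u + (4*n + 4*u))/(u + 2*n) = (4*n + 5*u)/(u + 2*n))
1/(C(237, v) + 62487) = 1/((4*237 + 5*138)/(138 + 2*237) + 62487) = 1/((948 + 690)/(138 + 474) + 62487) = 1/(1638/612 + 62487) = 1/((1/612)*1638 + 62487) = 1/(91/34 + 62487) = 1/(2124649/34) = 34/2124649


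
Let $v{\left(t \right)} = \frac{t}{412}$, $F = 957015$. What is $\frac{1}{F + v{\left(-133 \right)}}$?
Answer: $\frac{412}{394290047} \approx 1.0449 \cdot 10^{-6}$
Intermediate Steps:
$v{\left(t \right)} = \frac{t}{412}$ ($v{\left(t \right)} = t \frac{1}{412} = \frac{t}{412}$)
$\frac{1}{F + v{\left(-133 \right)}} = \frac{1}{957015 + \frac{1}{412} \left(-133\right)} = \frac{1}{957015 - \frac{133}{412}} = \frac{1}{\frac{394290047}{412}} = \frac{412}{394290047}$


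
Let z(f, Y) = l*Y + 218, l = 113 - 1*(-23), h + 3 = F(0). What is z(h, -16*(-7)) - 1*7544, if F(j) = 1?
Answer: 7906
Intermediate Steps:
h = -2 (h = -3 + 1 = -2)
l = 136 (l = 113 + 23 = 136)
z(f, Y) = 218 + 136*Y (z(f, Y) = 136*Y + 218 = 218 + 136*Y)
z(h, -16*(-7)) - 1*7544 = (218 + 136*(-16*(-7))) - 1*7544 = (218 + 136*112) - 7544 = (218 + 15232) - 7544 = 15450 - 7544 = 7906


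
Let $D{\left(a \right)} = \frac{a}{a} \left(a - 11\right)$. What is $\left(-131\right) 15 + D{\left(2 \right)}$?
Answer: $-1974$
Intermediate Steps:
$D{\left(a \right)} = -11 + a$ ($D{\left(a \right)} = 1 \left(-11 + a\right) = -11 + a$)
$\left(-131\right) 15 + D{\left(2 \right)} = \left(-131\right) 15 + \left(-11 + 2\right) = -1965 - 9 = -1974$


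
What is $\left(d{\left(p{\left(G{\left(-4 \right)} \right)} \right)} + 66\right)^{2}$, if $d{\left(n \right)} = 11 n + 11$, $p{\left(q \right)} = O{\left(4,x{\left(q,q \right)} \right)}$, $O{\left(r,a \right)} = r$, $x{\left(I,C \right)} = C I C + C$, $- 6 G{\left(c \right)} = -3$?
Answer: $14641$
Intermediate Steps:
$G{\left(c \right)} = \frac{1}{2}$ ($G{\left(c \right)} = \left(- \frac{1}{6}\right) \left(-3\right) = \frac{1}{2}$)
$x{\left(I,C \right)} = C + I C^{2}$ ($x{\left(I,C \right)} = I C^{2} + C = C + I C^{2}$)
$p{\left(q \right)} = 4$
$d{\left(n \right)} = 11 + 11 n$
$\left(d{\left(p{\left(G{\left(-4 \right)} \right)} \right)} + 66\right)^{2} = \left(\left(11 + 11 \cdot 4\right) + 66\right)^{2} = \left(\left(11 + 44\right) + 66\right)^{2} = \left(55 + 66\right)^{2} = 121^{2} = 14641$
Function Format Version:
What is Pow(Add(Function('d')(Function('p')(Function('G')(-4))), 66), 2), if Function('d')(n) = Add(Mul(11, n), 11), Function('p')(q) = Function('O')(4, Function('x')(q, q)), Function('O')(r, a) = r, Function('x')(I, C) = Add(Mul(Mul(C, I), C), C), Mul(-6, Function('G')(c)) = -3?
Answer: 14641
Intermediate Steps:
Function('G')(c) = Rational(1, 2) (Function('G')(c) = Mul(Rational(-1, 6), -3) = Rational(1, 2))
Function('x')(I, C) = Add(C, Mul(I, Pow(C, 2))) (Function('x')(I, C) = Add(Mul(I, Pow(C, 2)), C) = Add(C, Mul(I, Pow(C, 2))))
Function('p')(q) = 4
Function('d')(n) = Add(11, Mul(11, n))
Pow(Add(Function('d')(Function('p')(Function('G')(-4))), 66), 2) = Pow(Add(Add(11, Mul(11, 4)), 66), 2) = Pow(Add(Add(11, 44), 66), 2) = Pow(Add(55, 66), 2) = Pow(121, 2) = 14641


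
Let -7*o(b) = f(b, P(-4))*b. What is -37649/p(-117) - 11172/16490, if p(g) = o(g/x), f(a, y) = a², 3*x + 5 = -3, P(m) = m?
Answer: 870972486034/356543077995 ≈ 2.4428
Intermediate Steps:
x = -8/3 (x = -5/3 + (⅓)*(-3) = -5/3 - 1 = -8/3 ≈ -2.6667)
o(b) = -b³/7 (o(b) = -b²*b/7 = -b³/7)
p(g) = 27*g³/3584 (p(g) = -(-27*g³/512)/7 = -(-27)*g³/3584 = 27*g³/3584)
-37649/p(-117) - 11172/16490 = -37649/((27/3584)*(-117)³) - 11172/16490 = -37649/((27/3584)*(-1601613)) - 11172*1/16490 = -37649/(-43243551/3584) - 5586/8245 = -37649*(-3584/43243551) - 5586/8245 = 134934016/43243551 - 5586/8245 = 870972486034/356543077995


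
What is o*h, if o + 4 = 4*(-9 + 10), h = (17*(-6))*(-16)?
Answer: 0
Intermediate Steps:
h = 1632 (h = -102*(-16) = 1632)
o = 0 (o = -4 + 4*(-9 + 10) = -4 + 4*1 = -4 + 4 = 0)
o*h = 0*1632 = 0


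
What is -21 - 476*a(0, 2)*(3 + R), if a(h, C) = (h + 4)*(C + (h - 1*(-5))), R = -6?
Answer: 39963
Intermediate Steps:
a(h, C) = (4 + h)*(5 + C + h) (a(h, C) = (4 + h)*(C + (h + 5)) = (4 + h)*(C + (5 + h)) = (4 + h)*(5 + C + h))
-21 - 476*a(0, 2)*(3 + R) = -21 - 476*(20 + 0**2 + 4*2 + 9*0 + 2*0)*(3 - 6) = -21 - 476*(20 + 0 + 8 + 0 + 0)*(-3) = -21 - 13328*(-3) = -21 - 476*(-84) = -21 + 39984 = 39963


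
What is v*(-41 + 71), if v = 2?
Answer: 60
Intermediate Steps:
v*(-41 + 71) = 2*(-41 + 71) = 2*30 = 60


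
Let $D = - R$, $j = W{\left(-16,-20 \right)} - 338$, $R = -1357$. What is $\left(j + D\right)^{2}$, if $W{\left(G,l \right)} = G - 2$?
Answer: $1002001$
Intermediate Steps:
$W{\left(G,l \right)} = -2 + G$
$j = -356$ ($j = \left(-2 - 16\right) - 338 = -18 - 338 = -356$)
$D = 1357$ ($D = \left(-1\right) \left(-1357\right) = 1357$)
$\left(j + D\right)^{2} = \left(-356 + 1357\right)^{2} = 1001^{2} = 1002001$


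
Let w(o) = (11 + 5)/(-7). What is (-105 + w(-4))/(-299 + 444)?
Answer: -751/1015 ≈ -0.73990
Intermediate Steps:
w(o) = -16/7 (w(o) = 16*(-1/7) = -16/7)
(-105 + w(-4))/(-299 + 444) = (-105 - 16/7)/(-299 + 444) = -751/7/145 = -751/7*1/145 = -751/1015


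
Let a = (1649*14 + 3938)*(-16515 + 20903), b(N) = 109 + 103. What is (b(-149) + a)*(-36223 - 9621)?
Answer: -5436251386256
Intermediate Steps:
b(N) = 212
a = 118581312 (a = (23086 + 3938)*4388 = 27024*4388 = 118581312)
(b(-149) + a)*(-36223 - 9621) = (212 + 118581312)*(-36223 - 9621) = 118581524*(-45844) = -5436251386256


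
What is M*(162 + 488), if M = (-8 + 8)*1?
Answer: 0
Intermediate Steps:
M = 0 (M = 0*1 = 0)
M*(162 + 488) = 0*(162 + 488) = 0*650 = 0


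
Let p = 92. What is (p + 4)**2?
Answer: 9216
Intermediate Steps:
(p + 4)**2 = (92 + 4)**2 = 96**2 = 9216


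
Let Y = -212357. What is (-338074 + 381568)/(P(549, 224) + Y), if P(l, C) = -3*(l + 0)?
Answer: -21747/107002 ≈ -0.20324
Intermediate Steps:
P(l, C) = -3*l
(-338074 + 381568)/(P(549, 224) + Y) = (-338074 + 381568)/(-3*549 - 212357) = 43494/(-1647 - 212357) = 43494/(-214004) = 43494*(-1/214004) = -21747/107002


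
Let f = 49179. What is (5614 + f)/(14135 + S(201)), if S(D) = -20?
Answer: 54793/14115 ≈ 3.8819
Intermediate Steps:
(5614 + f)/(14135 + S(201)) = (5614 + 49179)/(14135 - 20) = 54793/14115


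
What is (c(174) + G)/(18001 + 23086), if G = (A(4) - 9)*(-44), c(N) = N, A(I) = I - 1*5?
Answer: 614/41087 ≈ 0.014944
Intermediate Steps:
A(I) = -5 + I (A(I) = I - 5 = -5 + I)
G = 440 (G = ((-5 + 4) - 9)*(-44) = (-1 - 9)*(-44) = -10*(-44) = 440)
(c(174) + G)/(18001 + 23086) = (174 + 440)/(18001 + 23086) = 614/41087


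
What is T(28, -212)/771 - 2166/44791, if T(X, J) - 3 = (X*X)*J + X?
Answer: -7444903993/34533861 ≈ -215.58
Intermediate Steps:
T(X, J) = 3 + X + J*X² (T(X, J) = 3 + ((X*X)*J + X) = 3 + (X²*J + X) = 3 + (J*X² + X) = 3 + (X + J*X²) = 3 + X + J*X²)
T(28, -212)/771 - 2166/44791 = (3 + 28 - 212*28²)/771 - 2166/44791 = (3 + 28 - 212*784)*(1/771) - 2166*1/44791 = (3 + 28 - 166208)*(1/771) - 2166/44791 = -166177*1/771 - 2166/44791 = -166177/771 - 2166/44791 = -7444903993/34533861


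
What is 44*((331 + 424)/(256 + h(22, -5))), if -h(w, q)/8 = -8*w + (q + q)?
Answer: 8305/436 ≈ 19.048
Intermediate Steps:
h(w, q) = -16*q + 64*w (h(w, q) = -8*(-8*w + (q + q)) = -8*(-8*w + 2*q) = -16*q + 64*w)
44*((331 + 424)/(256 + h(22, -5))) = 44*((331 + 424)/(256 + (-16*(-5) + 64*22))) = 44*(755/(256 + (80 + 1408))) = 44*(755/(256 + 1488)) = 44*(755/1744) = 8305/436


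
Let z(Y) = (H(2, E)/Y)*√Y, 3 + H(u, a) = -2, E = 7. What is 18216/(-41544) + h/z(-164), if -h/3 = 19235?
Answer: -253/577 + 23082*I*√41 ≈ -0.43847 + 1.478e+5*I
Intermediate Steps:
H(u, a) = -5 (H(u, a) = -3 - 2 = -5)
h = -57705 (h = -3*19235 = -57705)
z(Y) = -5/√Y (z(Y) = (-5/Y)*√Y = -5/√Y)
18216/(-41544) + h/z(-164) = 18216/(-41544) - 57705*(-2*I*√41/5) = 18216*(-1/41544) - 57705*(-2*I*√41/5) = -253/577 - 57705*(-2*I*√41/5) = -253/577 - (-23082)*I*√41 = -253/577 + 23082*I*√41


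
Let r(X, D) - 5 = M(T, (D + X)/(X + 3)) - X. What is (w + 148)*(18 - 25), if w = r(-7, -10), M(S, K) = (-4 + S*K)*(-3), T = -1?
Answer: -5173/4 ≈ -1293.3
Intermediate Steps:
M(S, K) = 12 - 3*K*S (M(S, K) = (-4 + K*S)*(-3) = 12 - 3*K*S)
r(X, D) = 17 - X + 3*(D + X)/(3 + X) (r(X, D) = 5 + ((12 - 3*(D + X)/(X + 3)*(-1)) - X) = 5 + ((12 - 3*(D + X)/(3 + X)*(-1)) - X) = 5 + ((12 + 3*(D + X)/(3 + X)) - X) = 5 + (12 - X + 3*(D + X)/(3 + X)) = 17 - X + 3*(D + X)/(3 + X))
w = 147/4 (w = (51 - 1*(-7)² + 3*(-10) + 17*(-7))/(3 - 7) = (51 - 1*49 - 30 - 119)/(-4) = -(51 - 49 - 30 - 119)/4 = -¼*(-147) = 147/4 ≈ 36.750)
(w + 148)*(18 - 25) = (147/4 + 148)*(18 - 25) = (739/4)*(-7) = -5173/4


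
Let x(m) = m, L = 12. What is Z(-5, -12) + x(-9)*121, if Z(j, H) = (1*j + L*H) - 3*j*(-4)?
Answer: -1298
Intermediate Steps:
Z(j, H) = 12*H + 13*j (Z(j, H) = (1*j + 12*H) - 3*j*(-4) = (j + 12*H) + 12*j = 12*H + 13*j)
Z(-5, -12) + x(-9)*121 = (12*(-12) + 13*(-5)) - 9*121 = (-144 - 65) - 1089 = -209 - 1089 = -1298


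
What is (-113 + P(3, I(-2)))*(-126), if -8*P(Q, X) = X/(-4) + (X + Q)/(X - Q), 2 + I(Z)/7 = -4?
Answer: 576681/40 ≈ 14417.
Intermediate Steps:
I(Z) = -42 (I(Z) = -14 + 7*(-4) = -14 - 28 = -42)
P(Q, X) = X/32 - (Q + X)/(8*(X - Q)) (P(Q, X) = -(X/(-4) + (X + Q)/(X - Q))/8 = -(X*(-¼) + (Q + X)/(X - Q))/8 = -(-X/4 + (Q + X)/(X - Q))/8 = X/32 - (Q + X)/(8*(X - Q)))
(-113 + P(3, I(-2)))*(-126) = (-113 + (-1*(-42)² + 4*3 + 4*(-42) + 3*(-42))/(32*(3 - 1*(-42))))*(-126) = (-113 + (-1*1764 + 12 - 168 - 126)/(32*(3 + 42)))*(-126) = (-113 + (1/32)*(-1764 + 12 - 168 - 126)/45)*(-126) = (-113 + (1/32)*(1/45)*(-2046))*(-126) = (-113 - 341/240)*(-126) = -27461/240*(-126) = 576681/40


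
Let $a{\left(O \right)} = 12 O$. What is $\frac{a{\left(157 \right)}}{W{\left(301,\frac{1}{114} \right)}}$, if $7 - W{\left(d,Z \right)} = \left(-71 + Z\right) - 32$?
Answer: $\frac{214776}{12539} \approx 17.129$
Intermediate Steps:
$W{\left(d,Z \right)} = 110 - Z$ ($W{\left(d,Z \right)} = 7 - \left(\left(-71 + Z\right) - 32\right) = 7 - \left(-103 + Z\right) = 110 - Z$)
$\frac{a{\left(157 \right)}}{W{\left(301,\frac{1}{114} \right)}} = \frac{12 \cdot 157}{110 - \frac{1}{114}} = \frac{1884}{110 - \frac{1}{114}} = \frac{1884}{\frac{12539}{114}} = 1884 \cdot \frac{114}{12539} = \frac{214776}{12539}$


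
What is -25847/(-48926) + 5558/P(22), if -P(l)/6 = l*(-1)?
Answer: 34417814/807279 ≈ 42.634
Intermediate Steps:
P(l) = 6*l (P(l) = -6*l*(-1) = -(-6)*l = 6*l)
-25847/(-48926) + 5558/P(22) = -25847/(-48926) + 5558/((6*22)) = -25847*(-1/48926) + 5558/132 = 25847/48926 + 5558*(1/132) = 25847/48926 + 2779/66 = 34417814/807279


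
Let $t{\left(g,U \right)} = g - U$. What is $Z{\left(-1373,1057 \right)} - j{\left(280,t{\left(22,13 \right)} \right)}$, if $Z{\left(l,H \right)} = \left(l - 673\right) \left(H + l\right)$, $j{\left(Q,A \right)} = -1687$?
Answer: $648223$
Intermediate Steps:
$Z{\left(l,H \right)} = \left(-673 + l\right) \left(H + l\right)$
$Z{\left(-1373,1057 \right)} - j{\left(280,t{\left(22,13 \right)} \right)} = \left(\left(-1373\right)^{2} - 711361 - -924029 + 1057 \left(-1373\right)\right) - -1687 = \left(1885129 - 711361 + 924029 - 1451261\right) + 1687 = 646536 + 1687 = 648223$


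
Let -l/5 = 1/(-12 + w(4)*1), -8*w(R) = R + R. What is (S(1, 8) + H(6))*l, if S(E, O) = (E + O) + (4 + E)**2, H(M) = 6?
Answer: 200/13 ≈ 15.385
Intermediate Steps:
w(R) = -R/4 (w(R) = -(R + R)/8 = -R/4)
l = 5/13 (l = -5/(-12 - 1/4*4*1) = -5/(-12 - 1*1) = -5/(-12 - 1) = -5/(-13) = -5*(-1/13) = 5/13 ≈ 0.38462)
S(E, O) = E + O + (4 + E)**2
(S(1, 8) + H(6))*l = ((1 + 8 + (4 + 1)**2) + 6)*(5/13) = ((1 + 8 + 5**2) + 6)*(5/13) = ((1 + 8 + 25) + 6)*(5/13) = (34 + 6)*(5/13) = 40*(5/13) = 200/13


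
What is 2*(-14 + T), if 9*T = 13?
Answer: -226/9 ≈ -25.111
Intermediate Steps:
T = 13/9 (T = (⅑)*13 = 13/9 ≈ 1.4444)
2*(-14 + T) = 2*(-14 + 13/9) = 2*(-113/9) = -226/9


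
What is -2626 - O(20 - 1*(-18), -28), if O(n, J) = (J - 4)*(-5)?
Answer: -2786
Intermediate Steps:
O(n, J) = 20 - 5*J (O(n, J) = (-4 + J)*(-5) = 20 - 5*J)
-2626 - O(20 - 1*(-18), -28) = -2626 - (20 - 5*(-28)) = -2626 - (20 + 140) = -2626 - 1*160 = -2626 - 160 = -2786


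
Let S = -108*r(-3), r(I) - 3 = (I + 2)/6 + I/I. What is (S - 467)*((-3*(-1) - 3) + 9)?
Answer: -7929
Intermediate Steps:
r(I) = 13/3 + I/6 (r(I) = 3 + ((I + 2)/6 + I/I) = 3 + ((2 + I)*(1/6) + 1) = 3 + ((1/3 + I/6) + 1) = 3 + (4/3 + I/6) = 13/3 + I/6)
S = -414 (S = -108*(13/3 + (1/6)*(-3)) = -108*(13/3 - 1/2) = -108*23/6 = -414)
(S - 467)*((-3*(-1) - 3) + 9) = (-414 - 467)*((-3*(-1) - 3) + 9) = -881*((3 - 3) + 9) = -881*(0 + 9) = -881*9 = -7929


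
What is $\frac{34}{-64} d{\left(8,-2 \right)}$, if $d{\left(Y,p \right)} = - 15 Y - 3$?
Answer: $\frac{2091}{32} \approx 65.344$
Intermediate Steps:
$d{\left(Y,p \right)} = -3 - 15 Y$
$\frac{34}{-64} d{\left(8,-2 \right)} = \frac{34}{-64} \left(-3 - 120\right) = 34 \left(- \frac{1}{64}\right) \left(-3 - 120\right) = \left(- \frac{17}{32}\right) \left(-123\right) = \frac{2091}{32}$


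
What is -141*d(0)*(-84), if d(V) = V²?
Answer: 0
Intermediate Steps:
-141*d(0)*(-84) = -141*0²*(-84) = -141*0*(-84) = 0*(-84) = 0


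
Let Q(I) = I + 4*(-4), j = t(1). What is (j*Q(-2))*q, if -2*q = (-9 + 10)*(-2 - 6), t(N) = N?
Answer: -72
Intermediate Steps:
j = 1
q = 4 (q = -(-9 + 10)*(-2 - 6)/2 = -(-8)/2 = -½*(-8) = 4)
Q(I) = -16 + I (Q(I) = I - 16 = -16 + I)
(j*Q(-2))*q = (1*(-16 - 2))*4 = (1*(-18))*4 = -18*4 = -72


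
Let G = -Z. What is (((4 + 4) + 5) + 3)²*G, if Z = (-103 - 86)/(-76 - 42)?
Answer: -24192/59 ≈ -410.03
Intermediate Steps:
Z = 189/118 (Z = -189/(-118) = -189*(-1/118) = 189/118 ≈ 1.6017)
G = -189/118 (G = -1*189/118 = -189/118 ≈ -1.6017)
(((4 + 4) + 5) + 3)²*G = (((4 + 4) + 5) + 3)²*(-189/118) = ((8 + 5) + 3)²*(-189/118) = (13 + 3)²*(-189/118) = 16²*(-189/118) = 256*(-189/118) = -24192/59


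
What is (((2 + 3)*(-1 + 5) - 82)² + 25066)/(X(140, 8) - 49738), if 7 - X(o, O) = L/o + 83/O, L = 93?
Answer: -8094800/13927771 ≈ -0.58120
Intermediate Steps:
X(o, O) = 7 - 93/o - 83/O (X(o, O) = 7 - (93/o + 83/O) = 7 - (83/O + 93/o) = 7 + (-93/o - 83/O) = 7 - 93/o - 83/O)
(((2 + 3)*(-1 + 5) - 82)² + 25066)/(X(140, 8) - 49738) = (((2 + 3)*(-1 + 5) - 82)² + 25066)/((7 - 93/140 - 83/8) - 49738) = ((5*4 - 82)² + 25066)/((7 - 93*1/140 - 83*⅛) - 49738) = ((20 - 82)² + 25066)/((7 - 93/140 - 83/8) - 49738) = ((-62)² + 25066)/(-1131/280 - 49738) = (3844 + 25066)/(-13927771/280) = 28910*(-280/13927771) = -8094800/13927771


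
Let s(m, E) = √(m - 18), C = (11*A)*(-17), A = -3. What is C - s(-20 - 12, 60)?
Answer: 561 - 5*I*√2 ≈ 561.0 - 7.0711*I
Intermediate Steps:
C = 561 (C = (11*(-3))*(-17) = -33*(-17) = 561)
s(m, E) = √(-18 + m)
C - s(-20 - 12, 60) = 561 - √(-18 + (-20 - 12)) = 561 - √(-18 - 32) = 561 - √(-50) = 561 - 5*I*√2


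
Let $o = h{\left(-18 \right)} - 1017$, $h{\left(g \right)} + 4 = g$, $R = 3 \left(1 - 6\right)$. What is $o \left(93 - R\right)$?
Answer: $-112212$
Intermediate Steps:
$R = -15$ ($R = 3 \left(-5\right) = -15$)
$h{\left(g \right)} = -4 + g$
$o = -1039$ ($o = \left(-4 - 18\right) - 1017 = -22 - 1017 = -1039$)
$o \left(93 - R\right) = - 1039 \left(93 - -15\right) = - 1039 \left(93 + 15\right) = \left(-1039\right) 108 = -112212$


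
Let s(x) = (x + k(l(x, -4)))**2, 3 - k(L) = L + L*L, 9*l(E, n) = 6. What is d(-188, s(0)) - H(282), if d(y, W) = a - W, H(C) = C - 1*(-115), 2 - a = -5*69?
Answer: -4339/81 ≈ -53.568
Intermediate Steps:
l(E, n) = 2/3 (l(E, n) = (1/9)*6 = 2/3)
a = 347 (a = 2 - (-5)*69 = 2 - 1*(-345) = 2 + 345 = 347)
k(L) = 3 - L - L**2 (k(L) = 3 - (L + L*L) = 3 - (L + L**2) = 3 + (-L - L**2) = 3 - L - L**2)
s(x) = (17/9 + x)**2 (s(x) = (x + (3 - 1*2/3 - (2/3)**2))**2 = (x + (3 - 2/3 - 1*4/9))**2 = (x + (3 - 2/3 - 4/9))**2 = (x + 17/9)**2 = (17/9 + x)**2)
H(C) = 115 + C (H(C) = C + 115 = 115 + C)
d(y, W) = 347 - W
d(-188, s(0)) - H(282) = (347 - (17 + 9*0)**2/81) - (115 + 282) = (347 - (17 + 0)**2/81) - 1*397 = (347 - 17**2/81) - 397 = (347 - 289/81) - 397 = 27818/81 - 397 = -4339/81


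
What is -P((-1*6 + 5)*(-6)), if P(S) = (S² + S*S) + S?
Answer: -78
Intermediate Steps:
P(S) = S + 2*S² (P(S) = (S² + S²) + S = 2*S² + S = S + 2*S²)
-P((-1*6 + 5)*(-6)) = -(-1*6 + 5)*(-6)*(1 + 2*((-1*6 + 5)*(-6))) = -(-6 + 5)*(-6)*(1 + 2*((-6 + 5)*(-6))) = -(-1*(-6))*(1 + 2*(-1*(-6))) = -6*(1 + 2*6) = -6*(1 + 12) = -6*13 = -1*78 = -78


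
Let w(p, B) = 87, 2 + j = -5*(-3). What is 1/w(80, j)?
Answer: 1/87 ≈ 0.011494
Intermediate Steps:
j = 13 (j = -2 - 5*(-3) = -2 + 15 = 13)
1/w(80, j) = 1/87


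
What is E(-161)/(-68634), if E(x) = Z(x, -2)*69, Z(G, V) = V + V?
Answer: 46/11439 ≈ 0.0040213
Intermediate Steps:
Z(G, V) = 2*V
E(x) = -276 (E(x) = (2*(-2))*69 = -4*69 = -276)
E(-161)/(-68634) = -276/(-68634) = -276*(-1/68634) = 46/11439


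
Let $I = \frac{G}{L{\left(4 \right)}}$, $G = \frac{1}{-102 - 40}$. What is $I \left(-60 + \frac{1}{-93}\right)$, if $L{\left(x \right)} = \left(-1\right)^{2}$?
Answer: $\frac{5581}{13206} \approx 0.42261$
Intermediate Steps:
$L{\left(x \right)} = 1$
$G = - \frac{1}{142}$ ($G = \frac{1}{-142} = - \frac{1}{142} \approx -0.0070423$)
$I = - \frac{1}{142}$ ($I = - \frac{1}{142 \cdot 1} = \left(- \frac{1}{142}\right) 1 = - \frac{1}{142} \approx -0.0070423$)
$I \left(-60 + \frac{1}{-93}\right) = - \frac{-60 + \frac{1}{-93}}{142} = - \frac{-60 - \frac{1}{93}}{142} = \left(- \frac{1}{142}\right) \left(- \frac{5581}{93}\right) = \frac{5581}{13206}$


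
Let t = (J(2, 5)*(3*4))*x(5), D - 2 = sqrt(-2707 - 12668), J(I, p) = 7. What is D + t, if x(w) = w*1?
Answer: 422 + 5*I*sqrt(615) ≈ 422.0 + 124.0*I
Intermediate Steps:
x(w) = w
D = 2 + 5*I*sqrt(615) (D = 2 + sqrt(-2707 - 12668) = 2 + sqrt(-15375) = 2 + 5*I*sqrt(615) ≈ 2.0 + 124.0*I)
t = 420 (t = (7*(3*4))*5 = (7*12)*5 = 84*5 = 420)
D + t = (2 + 5*I*sqrt(615)) + 420 = 422 + 5*I*sqrt(615)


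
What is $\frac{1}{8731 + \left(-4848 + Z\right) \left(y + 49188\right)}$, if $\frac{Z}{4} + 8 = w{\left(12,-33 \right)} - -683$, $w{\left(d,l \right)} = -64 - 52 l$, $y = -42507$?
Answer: $\frac{1}{29805991} \approx 3.355 \cdot 10^{-8}$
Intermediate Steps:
$w{\left(d,l \right)} = -64 - 52 l$
$Z = 9308$ ($Z = -32 + 4 \left(\left(-64 - -1716\right) - -683\right) = -32 + 4 \left(\left(-64 + 1716\right) + 683\right) = -32 + 4 \left(1652 + 683\right) = -32 + 4 \cdot 2335 = -32 + 9340 = 9308$)
$\frac{1}{8731 + \left(-4848 + Z\right) \left(y + 49188\right)} = \frac{1}{8731 + \left(-4848 + 9308\right) \left(-42507 + 49188\right)} = \frac{1}{8731 + 4460 \cdot 6681} = \frac{1}{8731 + 29797260} = \frac{1}{29805991}$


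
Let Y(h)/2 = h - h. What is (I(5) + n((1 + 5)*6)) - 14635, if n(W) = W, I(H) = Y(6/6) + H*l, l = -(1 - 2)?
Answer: -14594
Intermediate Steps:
l = 1 (l = -1*(-1) = 1)
Y(h) = 0 (Y(h) = 2*(h - h) = 2*0 = 0)
I(H) = H (I(H) = 0 + H*1 = 0 + H = H)
(I(5) + n((1 + 5)*6)) - 14635 = (5 + (1 + 5)*6) - 14635 = (5 + 6*6) - 14635 = (5 + 36) - 14635 = 41 - 14635 = -14594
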